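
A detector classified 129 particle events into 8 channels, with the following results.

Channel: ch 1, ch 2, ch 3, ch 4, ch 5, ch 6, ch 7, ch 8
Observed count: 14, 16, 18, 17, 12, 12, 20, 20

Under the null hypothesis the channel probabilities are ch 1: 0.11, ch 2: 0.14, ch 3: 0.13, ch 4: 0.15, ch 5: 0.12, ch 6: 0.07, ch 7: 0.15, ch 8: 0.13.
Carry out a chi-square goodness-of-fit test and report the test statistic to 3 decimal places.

Expected counts E_i = n·p_i: 129×0.11 = 14.19, 129×0.14 = 18.06, 129×0.13 = 16.77, 129×0.15 = 19.35, 129×0.12 = 15.48, 129×0.07 = 9.03, 129×0.15 = 19.35, 129×0.13 = 16.77.
χ² = (14−14.19)²/14.19 + (16−18.06)²/18.06 + (18−16.77)²/16.77 + (17−19.35)²/19.35 + (12−15.48)²/15.48 + (12−9.03)²/9.03 + (20−19.35)²/19.35 + (20−16.77)²/16.77
   = 0.0025 + 0.2350 + 0.0902 + 0.2854 + 0.7823 + 0.9768 + 0.0218 + 0.6221
Sum = 3.016

3.016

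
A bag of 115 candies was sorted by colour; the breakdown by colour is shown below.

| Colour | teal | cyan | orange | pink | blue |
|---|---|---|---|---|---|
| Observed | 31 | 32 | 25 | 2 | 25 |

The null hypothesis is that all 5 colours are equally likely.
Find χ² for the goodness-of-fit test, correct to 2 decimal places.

25.83

Expected count for each of the 5 categories: 115/5 = 23.
teal: (31 − 23)²/23 = 64/23 = 2.783
cyan: (32 − 23)²/23 = 81/23 = 3.522
orange: (25 − 23)²/23 = 4/23 = 0.174
pink: (2 − 23)²/23 = 441/23 = 19.174
blue: (25 − 23)²/23 = 4/23 = 0.174
Sum = 25.83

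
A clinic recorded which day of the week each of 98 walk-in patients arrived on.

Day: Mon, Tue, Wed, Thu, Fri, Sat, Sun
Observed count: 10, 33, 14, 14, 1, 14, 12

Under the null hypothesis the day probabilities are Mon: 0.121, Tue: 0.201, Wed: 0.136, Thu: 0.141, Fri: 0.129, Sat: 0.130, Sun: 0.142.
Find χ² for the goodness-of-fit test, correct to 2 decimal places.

Expected counts E_i = n·p_i: 98×0.121 = 11.858, 98×0.201 = 19.698, 98×0.136 = 13.328, 98×0.141 = 13.818, 98×0.129 = 12.642, 98×0.130 = 12.74, 98×0.142 = 13.916.
Mon: (10 − 11.858)²/11.858 = 3.452164/11.858 = 0.291
Tue: (33 − 19.698)²/19.698 = 176.943204/19.698 = 8.983
Wed: (14 − 13.328)²/13.328 = 0.451584/13.328 = 0.034
Thu: (14 − 13.818)²/13.818 = 0.033124/13.818 = 0.002
Fri: (1 − 12.642)²/12.642 = 135.536164/12.642 = 10.721
Sat: (14 − 12.74)²/12.74 = 1.5876/12.74 = 0.125
Sun: (12 − 13.916)²/13.916 = 3.671056/13.916 = 0.264
Sum = 20.42

20.42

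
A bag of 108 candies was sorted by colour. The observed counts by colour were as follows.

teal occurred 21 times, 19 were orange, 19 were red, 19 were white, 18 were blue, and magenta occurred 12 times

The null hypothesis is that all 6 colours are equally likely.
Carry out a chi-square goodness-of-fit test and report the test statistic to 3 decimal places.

2.667

Under H₀ each category has probability 1/6, so each expected count is 108/6 = 18.
χ² = (21−18)²/18 + (19−18)²/18 + (19−18)²/18 + (19−18)²/18 + (18−18)²/18 + (12−18)²/18
   = 0.5000 + 0.0556 + 0.0556 + 0.0556 + 0.0000 + 2.0000
Sum = 2.667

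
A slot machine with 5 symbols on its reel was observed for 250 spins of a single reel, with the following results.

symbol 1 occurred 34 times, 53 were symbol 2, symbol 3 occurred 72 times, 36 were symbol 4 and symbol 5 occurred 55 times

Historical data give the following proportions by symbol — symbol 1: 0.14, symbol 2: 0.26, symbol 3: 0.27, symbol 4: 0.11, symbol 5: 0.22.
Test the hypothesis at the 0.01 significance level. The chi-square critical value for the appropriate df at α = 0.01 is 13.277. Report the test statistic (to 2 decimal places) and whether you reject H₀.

5.17; do not reject

Expected counts E_i = n·p_i: 250×0.14 = 35, 250×0.26 = 65, 250×0.27 = 67.5, 250×0.11 = 27.5, 250×0.22 = 55.
cat           O        E   (O−E)²/E
symbol 1     34       35      0.029
symbol 2     53       65      2.215
symbol 3     72     67.5      0.300
symbol 4     36     27.5      2.627
symbol 5     55       55      0.000
Sum = 5.17
df = 4. Since 5.17 < 13.277, we do not reject H₀.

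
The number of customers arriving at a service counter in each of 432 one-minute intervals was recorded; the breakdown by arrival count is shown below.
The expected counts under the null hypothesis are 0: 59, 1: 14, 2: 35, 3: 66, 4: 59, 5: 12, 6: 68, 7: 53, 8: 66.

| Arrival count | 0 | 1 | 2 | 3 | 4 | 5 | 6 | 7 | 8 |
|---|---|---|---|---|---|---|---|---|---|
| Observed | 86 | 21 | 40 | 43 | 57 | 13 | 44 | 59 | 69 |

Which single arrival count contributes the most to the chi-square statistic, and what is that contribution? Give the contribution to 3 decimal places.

cat         O        E   (O−E)²/E
0          86       59    12.3559
1          21       14     3.5000
2          40       35     0.7143
3          43       66     8.0152
4          57       59     0.0678
5          13       12     0.0833
6          44       68     8.4706
7          59       53     0.6792
8          69       66     0.1364
The largest term is for 0: 12.356.

0, 12.356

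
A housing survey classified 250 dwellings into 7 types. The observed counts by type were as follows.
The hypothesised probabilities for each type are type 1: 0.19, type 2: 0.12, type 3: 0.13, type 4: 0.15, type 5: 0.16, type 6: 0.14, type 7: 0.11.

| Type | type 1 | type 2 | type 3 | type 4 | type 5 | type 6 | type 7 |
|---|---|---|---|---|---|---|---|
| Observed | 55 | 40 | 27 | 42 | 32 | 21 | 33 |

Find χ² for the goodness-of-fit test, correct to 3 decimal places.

14.288

Expected counts E_i = n·p_i: 250×0.19 = 47.5, 250×0.12 = 30, 250×0.13 = 32.5, 250×0.15 = 37.5, 250×0.16 = 40, 250×0.14 = 35, 250×0.11 = 27.5.
χ² = (55−47.5)²/47.5 + (40−30)²/30 + (27−32.5)²/32.5 + (42−37.5)²/37.5 + (32−40)²/40 + (21−35)²/35 + (33−27.5)²/27.5
   = 1.1842 + 3.3333 + 0.9308 + 0.5400 + 1.6000 + 5.6000 + 1.1000
Sum = 14.288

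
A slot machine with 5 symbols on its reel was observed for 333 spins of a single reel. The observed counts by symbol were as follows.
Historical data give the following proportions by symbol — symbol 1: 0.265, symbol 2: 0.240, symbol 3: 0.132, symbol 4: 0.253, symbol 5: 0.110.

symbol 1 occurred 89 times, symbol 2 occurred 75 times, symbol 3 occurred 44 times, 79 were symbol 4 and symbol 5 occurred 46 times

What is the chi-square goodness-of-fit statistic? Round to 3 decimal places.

Expected counts E_i = n·p_i: 333×0.265 = 88.245, 333×0.240 = 79.92, 333×0.132 = 43.956, 333×0.253 = 84.249, 333×0.110 = 36.63.
χ² = (89−88.245)²/88.245 + (75−79.92)²/79.92 + (44−43.956)²/43.956 + (79−84.249)²/84.249 + (46−36.63)²/36.63
   = 0.0065 + 0.3029 + 0.0000 + 0.3270 + 2.3969
Sum = 3.033

3.033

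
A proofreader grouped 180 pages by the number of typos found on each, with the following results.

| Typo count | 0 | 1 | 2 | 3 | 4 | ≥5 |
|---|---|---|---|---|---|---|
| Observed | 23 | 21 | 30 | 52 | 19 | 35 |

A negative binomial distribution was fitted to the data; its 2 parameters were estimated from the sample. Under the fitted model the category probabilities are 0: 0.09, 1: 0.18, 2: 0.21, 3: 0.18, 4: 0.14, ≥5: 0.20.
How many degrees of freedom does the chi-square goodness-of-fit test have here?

3

There are k = 6 categories and 2 parameters estimated from the data, so df = 6 − 1 − 2 = 3.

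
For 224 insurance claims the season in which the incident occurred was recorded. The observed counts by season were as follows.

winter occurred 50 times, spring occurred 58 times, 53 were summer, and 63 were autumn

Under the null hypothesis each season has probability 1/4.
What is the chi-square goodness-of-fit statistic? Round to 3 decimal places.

Expected count for each of the 4 categories: 224/4 = 56.
χ² = (50−56)²/56 + (58−56)²/56 + (53−56)²/56 + (63−56)²/56
   = 0.6429 + 0.0714 + 0.1607 + 0.8750
Sum = 1.750

1.750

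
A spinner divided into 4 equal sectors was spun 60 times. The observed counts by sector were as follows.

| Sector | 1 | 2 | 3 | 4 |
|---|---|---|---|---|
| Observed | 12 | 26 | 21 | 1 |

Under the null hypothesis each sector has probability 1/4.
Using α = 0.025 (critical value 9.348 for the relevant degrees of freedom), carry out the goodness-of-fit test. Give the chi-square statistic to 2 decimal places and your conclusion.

24.13; reject

Under H₀ each category has probability 1/4, so each expected count is 60/4 = 15.
cat         O        E   (O−E)²/E
1          12       15      0.600
2          26       15      8.067
3          21       15      2.400
4           1       15     13.067
Sum = 24.13
df = 3. Since 24.13 > 9.348, we reject H₀.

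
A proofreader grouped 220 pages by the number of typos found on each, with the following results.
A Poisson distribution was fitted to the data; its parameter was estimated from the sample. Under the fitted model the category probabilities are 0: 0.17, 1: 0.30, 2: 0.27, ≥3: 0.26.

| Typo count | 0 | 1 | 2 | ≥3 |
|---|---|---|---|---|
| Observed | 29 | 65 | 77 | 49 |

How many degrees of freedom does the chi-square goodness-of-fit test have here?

2

There are k = 4 categories and 1 parameter estimated from the data, so df = 4 − 1 − 1 = 2.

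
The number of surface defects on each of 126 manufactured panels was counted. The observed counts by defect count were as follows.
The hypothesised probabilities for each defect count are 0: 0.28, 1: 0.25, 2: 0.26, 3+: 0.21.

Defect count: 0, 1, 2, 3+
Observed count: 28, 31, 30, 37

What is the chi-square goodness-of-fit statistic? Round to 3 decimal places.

Expected counts E_i = n·p_i: 126×0.28 = 35.28, 126×0.25 = 31.5, 126×0.26 = 32.76, 126×0.21 = 26.46.
cat         O        E   (O−E)²/E
0          28    35.28     1.5022
1          31     31.5     0.0079
2          30    32.76     0.2325
3+         37    26.46     4.1985
Sum = 5.941

5.941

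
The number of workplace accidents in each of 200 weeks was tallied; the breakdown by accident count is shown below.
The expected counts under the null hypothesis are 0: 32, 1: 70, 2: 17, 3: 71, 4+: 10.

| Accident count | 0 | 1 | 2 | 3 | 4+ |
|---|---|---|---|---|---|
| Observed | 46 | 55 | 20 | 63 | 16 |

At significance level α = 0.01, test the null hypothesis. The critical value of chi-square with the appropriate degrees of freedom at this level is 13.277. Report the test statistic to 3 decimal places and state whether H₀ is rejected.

χ² = (46−32)²/32 + (55−70)²/70 + (20−17)²/17 + (63−71)²/71 + (16−10)²/10
   = 6.1250 + 3.2143 + 0.5294 + 0.9014 + 3.6000
Sum = 14.370
df = 4. Since 14.370 > 13.277, we reject H₀.

14.370; reject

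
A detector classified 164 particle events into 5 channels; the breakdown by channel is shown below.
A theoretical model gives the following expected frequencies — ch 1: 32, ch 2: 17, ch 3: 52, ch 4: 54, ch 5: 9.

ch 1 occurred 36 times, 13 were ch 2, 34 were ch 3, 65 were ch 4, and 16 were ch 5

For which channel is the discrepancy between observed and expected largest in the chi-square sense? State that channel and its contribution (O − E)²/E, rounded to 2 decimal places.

χ² = (36−32)²/32 + (13−17)²/17 + (34−52)²/52 + (65−54)²/54 + (16−9)²/9
   = 0.500 + 0.941 + 6.231 + 2.241 + 5.444
The largest term is for ch 3: 6.23.

ch 3, 6.23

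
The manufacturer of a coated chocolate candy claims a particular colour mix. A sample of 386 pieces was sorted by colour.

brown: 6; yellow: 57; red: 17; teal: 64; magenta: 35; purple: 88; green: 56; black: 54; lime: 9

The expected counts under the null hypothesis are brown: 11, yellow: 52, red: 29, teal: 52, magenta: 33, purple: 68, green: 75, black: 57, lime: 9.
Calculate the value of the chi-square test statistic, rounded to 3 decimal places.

cat          O        E   (O−E)²/E
brown        6       11     2.2727
yellow      57       52     0.4808
red         17       29     4.9655
teal        64       52     2.7692
magenta     35       33     0.1212
purple      88       68     5.8824
green       56       75     4.8133
black       54       57     0.1579
lime         9        9     0.0000
Sum = 21.463

21.463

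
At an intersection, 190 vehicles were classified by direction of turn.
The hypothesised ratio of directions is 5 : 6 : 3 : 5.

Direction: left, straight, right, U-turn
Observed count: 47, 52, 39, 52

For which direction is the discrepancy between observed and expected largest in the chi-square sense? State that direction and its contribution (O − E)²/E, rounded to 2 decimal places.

Ratio total = 19. Expected counts: 190×5/19 = 50, 190×6/19 = 60, 190×3/19 = 30, 190×5/19 = 50.
χ² = (47−50)²/50 + (52−60)²/60 + (39−30)²/30 + (52−50)²/50
   = 0.180 + 1.067 + 2.700 + 0.080
The largest term is for right: 2.70.

right, 2.70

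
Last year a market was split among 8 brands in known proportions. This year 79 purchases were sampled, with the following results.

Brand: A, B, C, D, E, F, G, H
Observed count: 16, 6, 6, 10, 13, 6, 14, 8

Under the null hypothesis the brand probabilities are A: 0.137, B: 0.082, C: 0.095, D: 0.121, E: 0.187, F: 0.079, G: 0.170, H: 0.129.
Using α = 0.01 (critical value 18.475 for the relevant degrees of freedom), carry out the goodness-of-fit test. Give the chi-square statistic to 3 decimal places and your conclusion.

3.551; do not reject

Expected counts E_i = n·p_i: 79×0.137 = 10.823, 79×0.082 = 6.478, 79×0.095 = 7.505, 79×0.121 = 9.559, 79×0.187 = 14.773, 79×0.079 = 6.241, 79×0.170 = 13.43, 79×0.129 = 10.191.
χ² = (16−10.823)²/10.823 + (6−6.478)²/6.478 + (6−7.505)²/7.505 + (10−9.559)²/9.559 + (13−14.773)²/14.773 + (6−6.241)²/6.241 + (14−13.43)²/13.43 + (8−10.191)²/10.191
   = 2.4763 + 0.0353 + 0.3018 + 0.0203 + 0.2128 + 0.0093 + 0.0242 + 0.4711
Sum = 3.551
df = 7. Since 3.551 < 18.475, we do not reject H₀.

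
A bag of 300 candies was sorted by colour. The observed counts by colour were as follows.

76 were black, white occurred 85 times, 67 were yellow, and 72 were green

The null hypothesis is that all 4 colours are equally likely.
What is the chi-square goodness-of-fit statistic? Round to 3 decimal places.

2.320

Under H₀ each category has probability 1/4, so each expected count is 300/4 = 75.
χ² = (76−75)²/75 + (85−75)²/75 + (67−75)²/75 + (72−75)²/75
   = 0.0133 + 1.3333 + 0.8533 + 0.1200
Sum = 2.320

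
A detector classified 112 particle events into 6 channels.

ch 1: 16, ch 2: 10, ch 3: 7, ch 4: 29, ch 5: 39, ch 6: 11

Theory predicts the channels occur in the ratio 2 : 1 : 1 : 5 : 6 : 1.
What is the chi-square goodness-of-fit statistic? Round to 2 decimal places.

Ratio total = 16. Expected counts: 112×2/16 = 14, 112×1/16 = 7, 112×1/16 = 7, 112×5/16 = 35, 112×6/16 = 42, 112×1/16 = 7.
cat         O        E   (O−E)²/E
ch 1       16       14      0.286
ch 2       10        7      1.286
ch 3        7        7      0.000
ch 4       29       35      1.029
ch 5       39       42      0.214
ch 6       11        7      2.286
Sum = 5.10

5.10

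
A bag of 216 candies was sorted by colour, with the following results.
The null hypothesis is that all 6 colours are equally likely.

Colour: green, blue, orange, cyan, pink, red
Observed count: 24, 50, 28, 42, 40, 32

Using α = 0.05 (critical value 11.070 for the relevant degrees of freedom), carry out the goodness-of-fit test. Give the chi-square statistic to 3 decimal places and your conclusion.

13.111; reject

Under H₀ each category has probability 1/6, so each expected count is 216/6 = 36.
χ² = (24−36)²/36 + (50−36)²/36 + (28−36)²/36 + (42−36)²/36 + (40−36)²/36 + (32−36)²/36
   = 4.0000 + 5.4444 + 1.7778 + 1.0000 + 0.4444 + 0.4444
Sum = 13.111
df = 5. Since 13.111 > 11.070, we reject H₀.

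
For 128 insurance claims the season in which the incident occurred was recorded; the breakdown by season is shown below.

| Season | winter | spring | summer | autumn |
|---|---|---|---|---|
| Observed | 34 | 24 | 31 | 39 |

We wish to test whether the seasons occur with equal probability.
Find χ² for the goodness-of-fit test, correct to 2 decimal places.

3.69

Expected count for each of the 4 categories: 128/4 = 32.
χ² = (34−32)²/32 + (24−32)²/32 + (31−32)²/32 + (39−32)²/32
   = 0.125 + 2.000 + 0.031 + 1.531
Sum = 3.69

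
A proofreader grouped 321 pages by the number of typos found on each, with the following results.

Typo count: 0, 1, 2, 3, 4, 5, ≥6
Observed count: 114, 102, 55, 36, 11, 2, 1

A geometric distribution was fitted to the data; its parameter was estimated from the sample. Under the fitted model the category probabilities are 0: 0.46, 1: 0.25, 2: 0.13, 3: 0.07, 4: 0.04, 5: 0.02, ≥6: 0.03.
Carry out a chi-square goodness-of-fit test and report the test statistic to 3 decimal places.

36.975

Expected counts E_i = n·p_i: 321×0.46 = 147.66, 321×0.25 = 80.25, 321×0.13 = 41.73, 321×0.07 = 22.47, 321×0.04 = 12.84, 321×0.02 = 6.42, 321×0.03 = 9.63.
0: (114 − 147.66)²/147.66 = 1132.9956/147.66 = 7.6730
1: (102 − 80.25)²/80.25 = 473.0625/80.25 = 5.8949
2: (55 − 41.73)²/41.73 = 176.0929/41.73 = 4.2198
3: (36 − 22.47)²/22.47 = 183.0609/22.47 = 8.1469
4: (11 − 12.84)²/12.84 = 3.3856/12.84 = 0.2637
5: (2 − 6.42)²/6.42 = 19.5364/6.42 = 3.0431
≥6: (1 − 9.63)²/9.63 = 74.4769/9.63 = 7.7338
Sum = 36.975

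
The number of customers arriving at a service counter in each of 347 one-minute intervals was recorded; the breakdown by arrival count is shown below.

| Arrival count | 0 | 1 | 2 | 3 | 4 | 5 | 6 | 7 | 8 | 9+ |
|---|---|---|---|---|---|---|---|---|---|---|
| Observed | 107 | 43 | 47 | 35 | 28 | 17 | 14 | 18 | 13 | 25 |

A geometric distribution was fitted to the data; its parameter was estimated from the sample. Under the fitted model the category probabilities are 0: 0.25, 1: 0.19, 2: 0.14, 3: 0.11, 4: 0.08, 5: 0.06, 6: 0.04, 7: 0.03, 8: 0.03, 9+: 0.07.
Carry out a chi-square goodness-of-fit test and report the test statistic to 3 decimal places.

19.920

Expected counts E_i = n·p_i: 347×0.25 = 86.75, 347×0.19 = 65.93, 347×0.14 = 48.58, 347×0.11 = 38.17, 347×0.08 = 27.76, 347×0.06 = 20.82, 347×0.04 = 13.88, 347×0.03 = 10.41, 347×0.03 = 10.41, 347×0.07 = 24.29.
0: (107 − 86.75)²/86.75 = 410.0625/86.75 = 4.7269
1: (43 − 65.93)²/65.93 = 525.7849/65.93 = 7.9749
2: (47 − 48.58)²/48.58 = 2.4964/48.58 = 0.0514
3: (35 − 38.17)²/38.17 = 10.0489/38.17 = 0.2633
4: (28 − 27.76)²/27.76 = 0.0576/27.76 = 0.0021
5: (17 − 20.82)²/20.82 = 14.5924/20.82 = 0.7009
6: (14 − 13.88)²/13.88 = 0.0144/13.88 = 0.0010
7: (18 − 10.41)²/10.41 = 57.6081/10.41 = 5.5339
8: (13 − 10.41)²/10.41 = 6.7081/10.41 = 0.6444
9+: (25 − 24.29)²/24.29 = 0.5041/24.29 = 0.0208
Sum = 19.920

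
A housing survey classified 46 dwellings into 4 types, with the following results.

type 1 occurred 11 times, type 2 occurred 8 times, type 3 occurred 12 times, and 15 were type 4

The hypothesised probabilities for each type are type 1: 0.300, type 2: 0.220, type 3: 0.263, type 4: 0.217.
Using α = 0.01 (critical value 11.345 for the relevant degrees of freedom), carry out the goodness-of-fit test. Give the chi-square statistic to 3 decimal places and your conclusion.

3.536; do not reject

Expected counts E_i = n·p_i: 46×0.300 = 13.8, 46×0.220 = 10.12, 46×0.263 = 12.098, 46×0.217 = 9.982.
χ² = (11−13.8)²/13.8 + (8−10.12)²/10.12 + (12−12.098)²/12.098 + (15−9.982)²/9.982
   = 0.5681 + 0.4441 + 0.0008 + 2.5226
Sum = 3.536
df = 3. Since 3.536 < 11.345, we do not reject H₀.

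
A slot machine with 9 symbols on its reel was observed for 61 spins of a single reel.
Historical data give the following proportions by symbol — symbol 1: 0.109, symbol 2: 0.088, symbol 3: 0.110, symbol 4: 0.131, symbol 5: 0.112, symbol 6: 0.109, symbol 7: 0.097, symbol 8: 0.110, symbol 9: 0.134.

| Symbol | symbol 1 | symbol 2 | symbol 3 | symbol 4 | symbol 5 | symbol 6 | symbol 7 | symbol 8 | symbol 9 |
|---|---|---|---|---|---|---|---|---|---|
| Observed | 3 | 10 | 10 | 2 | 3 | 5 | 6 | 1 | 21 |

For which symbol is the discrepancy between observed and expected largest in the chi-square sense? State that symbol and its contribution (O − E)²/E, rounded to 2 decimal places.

Expected counts E_i = n·p_i: 61×0.109 = 6.649, 61×0.088 = 5.368, 61×0.110 = 6.71, 61×0.131 = 7.991, 61×0.112 = 6.832, 61×0.109 = 6.649, 61×0.097 = 5.917, 61×0.110 = 6.71, 61×0.134 = 8.174.
symbol 1: (3 − 6.649)²/6.649 = 13.315201/6.649 = 2.003
symbol 2: (10 − 5.368)²/5.368 = 21.455424/5.368 = 3.997
symbol 3: (10 − 6.71)²/6.71 = 10.8241/6.71 = 1.613
symbol 4: (2 − 7.991)²/7.991 = 35.892081/7.991 = 4.492
symbol 5: (3 − 6.832)²/6.832 = 14.684224/6.832 = 2.149
symbol 6: (5 − 6.649)²/6.649 = 2.719201/6.649 = 0.409
symbol 7: (6 − 5.917)²/5.917 = 0.006889/5.917 = 0.001
symbol 8: (1 − 6.71)²/6.71 = 32.6041/6.71 = 4.859
symbol 9: (21 − 8.174)²/8.174 = 164.506276/8.174 = 20.126
The largest term is for symbol 9: 20.13.

symbol 9, 20.13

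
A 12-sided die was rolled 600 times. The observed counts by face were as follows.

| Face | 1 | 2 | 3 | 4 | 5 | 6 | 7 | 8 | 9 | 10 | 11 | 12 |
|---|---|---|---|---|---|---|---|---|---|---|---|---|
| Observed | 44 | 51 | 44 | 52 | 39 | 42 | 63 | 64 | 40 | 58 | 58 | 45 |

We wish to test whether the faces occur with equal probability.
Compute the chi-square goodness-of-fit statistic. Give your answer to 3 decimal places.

17.600

Under H₀ each category has probability 1/12, so each expected count is 600/12 = 50.
χ² = (44−50)²/50 + (51−50)²/50 + (44−50)²/50 + (52−50)²/50 + (39−50)²/50 + (42−50)²/50 + (63−50)²/50 + (64−50)²/50 + (40−50)²/50 + (58−50)²/50 + (58−50)²/50 + (45−50)²/50
   = 0.7200 + 0.0200 + 0.7200 + 0.0800 + 2.4200 + 1.2800 + 3.3800 + 3.9200 + 2.0000 + 1.2800 + 1.2800 + 0.5000
Sum = 17.600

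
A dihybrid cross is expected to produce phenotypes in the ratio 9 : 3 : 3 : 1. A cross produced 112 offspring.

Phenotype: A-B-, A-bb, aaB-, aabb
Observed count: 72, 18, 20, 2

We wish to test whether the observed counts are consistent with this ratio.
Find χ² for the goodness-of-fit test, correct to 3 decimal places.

5.333

Ratio total = 16. Expected counts: 112×9/16 = 63, 112×3/16 = 21, 112×3/16 = 21, 112×1/16 = 7.
A-B-: (72 − 63)²/63 = 81/63 = 1.2857
A-bb: (18 − 21)²/21 = 9/21 = 0.4286
aaB-: (20 − 21)²/21 = 1/21 = 0.0476
aabb: (2 − 7)²/7 = 25/7 = 3.5714
Sum = 5.333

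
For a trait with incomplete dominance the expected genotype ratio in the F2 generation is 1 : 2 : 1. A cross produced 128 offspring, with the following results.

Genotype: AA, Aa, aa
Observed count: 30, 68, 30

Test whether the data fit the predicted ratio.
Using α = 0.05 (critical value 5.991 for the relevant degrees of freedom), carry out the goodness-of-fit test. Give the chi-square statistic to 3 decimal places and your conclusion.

Ratio total = 4. Expected counts: 128×1/4 = 32, 128×2/4 = 64, 128×1/4 = 32.
cat         O        E   (O−E)²/E
AA         30       32     0.1250
Aa         68       64     0.2500
aa         30       32     0.1250
Sum = 0.500
df = 2. Since 0.500 < 5.991, we do not reject H₀.

0.500; do not reject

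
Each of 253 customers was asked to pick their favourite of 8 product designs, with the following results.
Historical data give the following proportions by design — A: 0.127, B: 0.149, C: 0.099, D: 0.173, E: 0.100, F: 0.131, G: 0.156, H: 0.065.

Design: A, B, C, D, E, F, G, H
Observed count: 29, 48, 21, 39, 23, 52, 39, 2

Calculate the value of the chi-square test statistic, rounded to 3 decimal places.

27.926

Expected counts E_i = n·p_i: 253×0.127 = 32.131, 253×0.149 = 37.697, 253×0.099 = 25.047, 253×0.173 = 43.769, 253×0.100 = 25.3, 253×0.131 = 33.143, 253×0.156 = 39.468, 253×0.065 = 16.445.
A: (29 − 32.131)²/32.131 = 9.803161/32.131 = 0.3051
B: (48 − 37.697)²/37.697 = 106.151809/37.697 = 2.8159
C: (21 − 25.047)²/25.047 = 16.378209/25.047 = 0.6539
D: (39 − 43.769)²/43.769 = 22.743361/43.769 = 0.5196
E: (23 − 25.3)²/25.3 = 5.29/25.3 = 0.2091
F: (52 − 33.143)²/33.143 = 355.586449/33.143 = 10.7289
G: (39 − 39.468)²/39.468 = 0.219024/39.468 = 0.0055
H: (2 − 16.445)²/16.445 = 208.658025/16.445 = 12.6882
Sum = 27.926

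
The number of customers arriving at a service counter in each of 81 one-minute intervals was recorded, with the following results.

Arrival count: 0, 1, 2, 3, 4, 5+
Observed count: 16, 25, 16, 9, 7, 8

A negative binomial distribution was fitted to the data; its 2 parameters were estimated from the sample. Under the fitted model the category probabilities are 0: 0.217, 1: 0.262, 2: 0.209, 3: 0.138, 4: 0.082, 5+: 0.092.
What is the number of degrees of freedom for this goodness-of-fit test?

There are k = 6 categories and 2 parameters estimated from the data, so df = 6 − 1 − 2 = 3.

3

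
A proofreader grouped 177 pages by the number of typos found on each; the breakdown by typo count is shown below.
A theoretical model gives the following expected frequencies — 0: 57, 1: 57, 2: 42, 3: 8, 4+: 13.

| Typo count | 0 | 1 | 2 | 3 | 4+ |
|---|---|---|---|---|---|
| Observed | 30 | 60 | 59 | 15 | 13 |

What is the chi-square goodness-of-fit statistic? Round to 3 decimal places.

25.953

0: (30 − 57)²/57 = 729/57 = 12.7895
1: (60 − 57)²/57 = 9/57 = 0.1579
2: (59 − 42)²/42 = 289/42 = 6.8810
3: (15 − 8)²/8 = 49/8 = 6.1250
4+: (13 − 13)²/13 = 0/13 = 0.0000
Sum = 25.953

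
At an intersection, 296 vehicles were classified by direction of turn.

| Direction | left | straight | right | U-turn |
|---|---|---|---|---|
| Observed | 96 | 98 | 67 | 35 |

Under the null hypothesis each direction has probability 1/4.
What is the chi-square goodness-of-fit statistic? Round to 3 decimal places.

35.541

Under H₀ each category has probability 1/4, so each expected count is 296/4 = 74.
left: (96 − 74)²/74 = 484/74 = 6.5405
straight: (98 − 74)²/74 = 576/74 = 7.7838
right: (67 − 74)²/74 = 49/74 = 0.6622
U-turn: (35 − 74)²/74 = 1521/74 = 20.5541
Sum = 35.541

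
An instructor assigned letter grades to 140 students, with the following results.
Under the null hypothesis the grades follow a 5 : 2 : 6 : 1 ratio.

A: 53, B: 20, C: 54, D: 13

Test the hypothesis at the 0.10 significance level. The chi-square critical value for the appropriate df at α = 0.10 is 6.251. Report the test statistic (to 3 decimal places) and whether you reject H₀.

Ratio total = 14. Expected counts: 140×5/14 = 50, 140×2/14 = 20, 140×6/14 = 60, 140×1/14 = 10.
χ² = (53−50)²/50 + (20−20)²/20 + (54−60)²/60 + (13−10)²/10
   = 0.1800 + 0.0000 + 0.6000 + 0.9000
Sum = 1.680
df = 3. Since 1.680 < 6.251, we do not reject H₀.

1.680; do not reject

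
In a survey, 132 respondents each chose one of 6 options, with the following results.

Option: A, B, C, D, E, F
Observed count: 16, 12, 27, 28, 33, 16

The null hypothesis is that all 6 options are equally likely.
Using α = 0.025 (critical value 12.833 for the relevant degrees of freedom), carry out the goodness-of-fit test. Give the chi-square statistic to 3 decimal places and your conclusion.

16.091; reject

Under H₀ each category has probability 1/6, so each expected count is 132/6 = 22.
A: (16 − 22)²/22 = 36/22 = 1.6364
B: (12 − 22)²/22 = 100/22 = 4.5455
C: (27 − 22)²/22 = 25/22 = 1.1364
D: (28 − 22)²/22 = 36/22 = 1.6364
E: (33 − 22)²/22 = 121/22 = 5.5000
F: (16 − 22)²/22 = 36/22 = 1.6364
Sum = 16.091
df = 5. Since 16.091 > 12.833, we reject H₀.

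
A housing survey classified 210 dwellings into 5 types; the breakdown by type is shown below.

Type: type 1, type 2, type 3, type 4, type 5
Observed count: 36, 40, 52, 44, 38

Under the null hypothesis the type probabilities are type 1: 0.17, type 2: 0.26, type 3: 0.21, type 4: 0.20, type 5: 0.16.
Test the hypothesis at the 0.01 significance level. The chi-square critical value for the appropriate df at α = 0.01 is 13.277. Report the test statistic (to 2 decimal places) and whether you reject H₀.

Expected counts E_i = n·p_i: 210×0.17 = 35.7, 210×0.26 = 54.6, 210×0.21 = 44.1, 210×0.20 = 42, 210×0.16 = 33.6.
χ² = (36−35.7)²/35.7 + (40−54.6)²/54.6 + (52−44.1)²/44.1 + (44−42)²/42 + (38−33.6)²/33.6
   = 0.003 + 3.904 + 1.415 + 0.095 + 0.576
Sum = 5.99
df = 4. Since 5.99 < 13.277, we do not reject H₀.

5.99; do not reject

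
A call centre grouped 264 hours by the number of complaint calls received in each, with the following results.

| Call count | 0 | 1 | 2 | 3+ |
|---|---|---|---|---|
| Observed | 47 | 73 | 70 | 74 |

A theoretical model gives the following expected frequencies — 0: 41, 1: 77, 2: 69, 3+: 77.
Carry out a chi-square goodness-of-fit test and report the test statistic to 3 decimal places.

1.217

χ² = (47−41)²/41 + (73−77)²/77 + (70−69)²/69 + (74−77)²/77
   = 0.8780 + 0.2078 + 0.0145 + 0.1169
Sum = 1.217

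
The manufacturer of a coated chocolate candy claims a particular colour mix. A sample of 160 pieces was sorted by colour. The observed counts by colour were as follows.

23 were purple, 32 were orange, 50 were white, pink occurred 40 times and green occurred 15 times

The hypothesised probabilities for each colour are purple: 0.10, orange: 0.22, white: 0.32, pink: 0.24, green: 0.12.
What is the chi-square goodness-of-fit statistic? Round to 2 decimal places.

Expected counts E_i = n·p_i: 160×0.10 = 16, 160×0.22 = 35.2, 160×0.32 = 51.2, 160×0.24 = 38.4, 160×0.12 = 19.2.
χ² = (23−16)²/16 + (32−35.2)²/35.2 + (50−51.2)²/51.2 + (40−38.4)²/38.4 + (15−19.2)²/19.2
   = 3.063 + 0.291 + 0.028 + 0.067 + 0.919
Sum = 4.37

4.37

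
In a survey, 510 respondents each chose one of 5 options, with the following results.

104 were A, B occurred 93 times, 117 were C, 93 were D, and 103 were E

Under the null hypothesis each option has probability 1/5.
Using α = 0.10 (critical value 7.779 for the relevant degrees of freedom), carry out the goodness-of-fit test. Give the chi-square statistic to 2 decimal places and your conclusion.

3.84; do not reject

Under H₀ each category has probability 1/5, so each expected count is 510/5 = 102.
A: (104 − 102)²/102 = 4/102 = 0.039
B: (93 − 102)²/102 = 81/102 = 0.794
C: (117 − 102)²/102 = 225/102 = 2.206
D: (93 − 102)²/102 = 81/102 = 0.794
E: (103 − 102)²/102 = 1/102 = 0.010
Sum = 3.84
df = 4. Since 3.84 < 7.779, we do not reject H₀.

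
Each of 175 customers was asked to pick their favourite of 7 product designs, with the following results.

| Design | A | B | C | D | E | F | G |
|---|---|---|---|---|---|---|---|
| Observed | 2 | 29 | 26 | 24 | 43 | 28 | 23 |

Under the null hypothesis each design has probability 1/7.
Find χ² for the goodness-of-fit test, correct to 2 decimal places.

Under H₀ each category has probability 1/7, so each expected count is 175/7 = 25.
cat         O        E   (O−E)²/E
A           2       25     21.160
B          29       25      0.640
C          26       25      0.040
D          24       25      0.040
E          43       25     12.960
F          28       25      0.360
G          23       25      0.160
Sum = 35.36

35.36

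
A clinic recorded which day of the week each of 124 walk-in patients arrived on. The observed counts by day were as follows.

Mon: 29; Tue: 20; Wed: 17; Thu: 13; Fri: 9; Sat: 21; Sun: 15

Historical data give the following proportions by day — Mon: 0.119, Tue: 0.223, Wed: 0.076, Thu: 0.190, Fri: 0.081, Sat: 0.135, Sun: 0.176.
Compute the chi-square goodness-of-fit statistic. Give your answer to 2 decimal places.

30.02

Expected counts E_i = n·p_i: 124×0.119 = 14.756, 124×0.223 = 27.652, 124×0.076 = 9.424, 124×0.190 = 23.56, 124×0.081 = 10.044, 124×0.135 = 16.74, 124×0.176 = 21.824.
cat         O        E   (O−E)²/E
Mon        29   14.756     13.750
Tue        20   27.652      2.117
Wed        17    9.424      6.090
Thu        13    23.56      4.733
Fri         9   10.044      0.109
Sat        21    16.74      1.084
Sun        15   21.824      2.134
Sum = 30.02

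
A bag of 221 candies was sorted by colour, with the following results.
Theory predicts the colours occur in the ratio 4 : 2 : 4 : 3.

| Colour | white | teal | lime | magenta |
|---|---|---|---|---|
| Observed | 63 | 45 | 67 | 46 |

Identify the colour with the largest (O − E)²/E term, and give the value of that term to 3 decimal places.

teal, 3.559

Ratio total = 13. Expected counts: 221×4/13 = 68, 221×2/13 = 34, 221×4/13 = 68, 221×3/13 = 51.
cat          O        E   (O−E)²/E
white       63       68     0.3676
teal        45       34     3.5588
lime        67       68     0.0147
magenta     46       51     0.4902
The largest term is for teal: 3.559.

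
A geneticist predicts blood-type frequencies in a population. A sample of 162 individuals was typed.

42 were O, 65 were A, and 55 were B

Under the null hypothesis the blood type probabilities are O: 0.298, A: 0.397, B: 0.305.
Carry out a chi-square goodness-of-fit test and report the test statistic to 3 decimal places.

1.456

Expected counts E_i = n·p_i: 162×0.298 = 48.276, 162×0.397 = 64.314, 162×0.305 = 49.41.
χ² = (42−48.276)²/48.276 + (65−64.314)²/64.314 + (55−49.41)²/49.41
   = 0.8159 + 0.0073 + 0.6324
Sum = 1.456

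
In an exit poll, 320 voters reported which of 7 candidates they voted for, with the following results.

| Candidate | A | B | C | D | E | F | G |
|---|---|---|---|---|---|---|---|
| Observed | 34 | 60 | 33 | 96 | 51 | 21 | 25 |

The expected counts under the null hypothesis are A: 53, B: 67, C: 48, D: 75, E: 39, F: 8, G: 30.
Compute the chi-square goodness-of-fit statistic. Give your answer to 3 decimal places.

43.761

cat         O        E   (O−E)²/E
A          34       53     6.8113
B          60       67     0.7313
C          33       48     4.6875
D          96       75     5.8800
E          51       39     3.6923
F          21        8    21.1250
G          25       30     0.8333
Sum = 43.761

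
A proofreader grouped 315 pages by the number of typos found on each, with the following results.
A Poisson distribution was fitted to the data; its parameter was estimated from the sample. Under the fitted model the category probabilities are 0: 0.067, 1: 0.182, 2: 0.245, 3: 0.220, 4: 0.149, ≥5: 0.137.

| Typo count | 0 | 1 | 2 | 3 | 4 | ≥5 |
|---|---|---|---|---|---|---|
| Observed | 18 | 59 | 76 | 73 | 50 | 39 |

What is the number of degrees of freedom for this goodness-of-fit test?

There are k = 6 categories and 1 parameter estimated from the data, so df = 6 − 1 − 1 = 4.

4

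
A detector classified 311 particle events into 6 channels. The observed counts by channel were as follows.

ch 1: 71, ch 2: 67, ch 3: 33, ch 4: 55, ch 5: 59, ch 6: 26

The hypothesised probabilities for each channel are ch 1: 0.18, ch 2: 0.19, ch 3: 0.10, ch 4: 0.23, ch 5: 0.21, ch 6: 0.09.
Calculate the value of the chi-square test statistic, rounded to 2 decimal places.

9.78

Expected counts E_i = n·p_i: 311×0.18 = 55.98, 311×0.19 = 59.09, 311×0.10 = 31.1, 311×0.23 = 71.53, 311×0.21 = 65.31, 311×0.09 = 27.99.
cat         O        E   (O−E)²/E
ch 1       71    55.98      4.030
ch 2       67    59.09      1.059
ch 3       33     31.1      0.116
ch 4       55    71.53      3.820
ch 5       59    65.31      0.610
ch 6       26    27.99      0.141
Sum = 9.78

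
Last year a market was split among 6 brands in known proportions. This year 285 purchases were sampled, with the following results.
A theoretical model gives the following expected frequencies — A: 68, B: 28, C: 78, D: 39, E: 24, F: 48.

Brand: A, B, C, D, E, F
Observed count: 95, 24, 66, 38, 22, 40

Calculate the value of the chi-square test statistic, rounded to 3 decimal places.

14.664

χ² = (95−68)²/68 + (24−28)²/28 + (66−78)²/78 + (38−39)²/39 + (22−24)²/24 + (40−48)²/48
   = 10.7206 + 0.5714 + 1.8462 + 0.0256 + 0.1667 + 1.3333
Sum = 14.664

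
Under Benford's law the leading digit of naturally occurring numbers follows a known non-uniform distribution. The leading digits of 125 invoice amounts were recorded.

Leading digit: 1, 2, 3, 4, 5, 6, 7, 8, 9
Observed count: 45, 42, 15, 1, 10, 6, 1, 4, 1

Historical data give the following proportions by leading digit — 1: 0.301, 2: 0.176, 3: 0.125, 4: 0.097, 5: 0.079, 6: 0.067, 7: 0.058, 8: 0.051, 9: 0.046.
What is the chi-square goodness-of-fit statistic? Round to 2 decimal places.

Expected counts E_i = n·p_i: 125×0.301 = 37.625, 125×0.176 = 22, 125×0.125 = 15.625, 125×0.097 = 12.125, 125×0.079 = 9.875, 125×0.067 = 8.375, 125×0.058 = 7.25, 125×0.051 = 6.375, 125×0.046 = 5.75.
1: (45 − 37.625)²/37.625 = 54.390625/37.625 = 1.446
2: (42 − 22)²/22 = 400/22 = 18.182
3: (15 − 15.625)²/15.625 = 0.390625/15.625 = 0.025
4: (1 − 12.125)²/12.125 = 123.765625/12.125 = 10.207
5: (10 − 9.875)²/9.875 = 0.015625/9.875 = 0.002
6: (6 − 8.375)²/8.375 = 5.640625/8.375 = 0.674
7: (1 − 7.25)²/7.25 = 39.0625/7.25 = 5.388
8: (4 − 6.375)²/6.375 = 5.640625/6.375 = 0.885
9: (1 − 5.75)²/5.75 = 22.5625/5.75 = 3.924
Sum = 40.73

40.73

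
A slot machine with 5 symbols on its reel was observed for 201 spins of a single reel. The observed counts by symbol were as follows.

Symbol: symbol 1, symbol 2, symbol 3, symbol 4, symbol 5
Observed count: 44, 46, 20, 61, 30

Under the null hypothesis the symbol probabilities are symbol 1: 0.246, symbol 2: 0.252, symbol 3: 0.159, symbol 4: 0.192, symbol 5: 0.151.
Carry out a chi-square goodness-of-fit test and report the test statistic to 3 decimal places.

Expected counts E_i = n·p_i: 201×0.246 = 49.446, 201×0.252 = 50.652, 201×0.159 = 31.959, 201×0.192 = 38.592, 201×0.151 = 30.351.
symbol 1: (44 − 49.446)²/49.446 = 29.658916/49.446 = 0.5998
symbol 2: (46 − 50.652)²/50.652 = 21.641104/50.652 = 0.4273
symbol 3: (20 − 31.959)²/31.959 = 143.017681/31.959 = 4.4750
symbol 4: (61 − 38.592)²/38.592 = 502.118464/38.592 = 13.0109
symbol 5: (30 − 30.351)²/30.351 = 0.123201/30.351 = 0.0041
Sum = 18.517

18.517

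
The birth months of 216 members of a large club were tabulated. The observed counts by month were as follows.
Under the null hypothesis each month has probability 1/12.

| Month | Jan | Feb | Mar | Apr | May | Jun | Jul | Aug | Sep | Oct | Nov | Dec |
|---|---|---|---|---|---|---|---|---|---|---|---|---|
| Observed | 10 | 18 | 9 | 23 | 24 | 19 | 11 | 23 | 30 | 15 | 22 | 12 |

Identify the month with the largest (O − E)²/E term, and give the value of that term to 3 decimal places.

Sep, 8.000

Expected count for each of the 12 categories: 216/12 = 18.
χ² = (10−18)²/18 + (18−18)²/18 + (9−18)²/18 + (23−18)²/18 + (24−18)²/18 + (19−18)²/18 + (11−18)²/18 + (23−18)²/18 + (30−18)²/18 + (15−18)²/18 + (22−18)²/18 + (12−18)²/18
   = 3.5556 + 0.0000 + 4.5000 + 1.3889 + 2.0000 + 0.0556 + 2.7222 + 1.3889 + 8.0000 + 0.5000 + 0.8889 + 2.0000
The largest term is for Sep: 8.000.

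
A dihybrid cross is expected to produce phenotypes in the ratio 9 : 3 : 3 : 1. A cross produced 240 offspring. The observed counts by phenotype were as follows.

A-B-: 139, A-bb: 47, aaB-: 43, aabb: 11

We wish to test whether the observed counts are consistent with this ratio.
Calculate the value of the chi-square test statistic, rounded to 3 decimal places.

Ratio total = 16. Expected counts: 240×9/16 = 135, 240×3/16 = 45, 240×3/16 = 45, 240×1/16 = 15.
A-B-: (139 − 135)²/135 = 16/135 = 0.1185
A-bb: (47 − 45)²/45 = 4/45 = 0.0889
aaB-: (43 − 45)²/45 = 4/45 = 0.0889
aabb: (11 − 15)²/15 = 16/15 = 1.0667
Sum = 1.363

1.363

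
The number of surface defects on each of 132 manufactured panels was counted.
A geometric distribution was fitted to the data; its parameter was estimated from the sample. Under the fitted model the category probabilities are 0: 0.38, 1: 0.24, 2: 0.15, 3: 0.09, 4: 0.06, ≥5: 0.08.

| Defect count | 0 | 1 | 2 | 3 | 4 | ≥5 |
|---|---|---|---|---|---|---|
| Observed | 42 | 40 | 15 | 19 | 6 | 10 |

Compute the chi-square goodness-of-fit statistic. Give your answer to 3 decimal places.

9.439

Expected counts E_i = n·p_i: 132×0.38 = 50.16, 132×0.24 = 31.68, 132×0.15 = 19.8, 132×0.09 = 11.88, 132×0.06 = 7.92, 132×0.08 = 10.56.
cat         O        E   (O−E)²/E
0          42    50.16     1.3275
1          40    31.68     2.1851
2          15     19.8     1.1636
3          19    11.88     4.2672
4           6     7.92     0.4655
≥5         10    10.56     0.0297
Sum = 9.439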